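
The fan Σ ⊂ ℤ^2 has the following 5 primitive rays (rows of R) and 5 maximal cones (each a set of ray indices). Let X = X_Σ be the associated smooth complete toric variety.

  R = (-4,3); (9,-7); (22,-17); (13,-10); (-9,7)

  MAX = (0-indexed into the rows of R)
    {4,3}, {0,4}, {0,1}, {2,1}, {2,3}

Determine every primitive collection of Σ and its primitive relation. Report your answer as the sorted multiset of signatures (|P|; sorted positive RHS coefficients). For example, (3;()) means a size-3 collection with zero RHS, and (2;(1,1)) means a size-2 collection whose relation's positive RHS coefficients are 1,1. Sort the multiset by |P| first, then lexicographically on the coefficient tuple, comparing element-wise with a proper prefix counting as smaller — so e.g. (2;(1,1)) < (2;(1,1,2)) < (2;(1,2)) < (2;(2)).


The 5 primitive collections of Σ (r=5, n=2):

  P={1,4}:  v_{1} + v_{4} = 0 ; sig = (2;())
  P={0,3}:  v_{0} + v_{3} = v_{1} ; sig = (2;(1))
  P={1,3}:  v_{1} + v_{3} = v_{2} ; sig = (2;(1))
  P={2,4}:  v_{2} + v_{4} = v_{3} ; sig = (2;(1))
  P={0,2}:  v_{0} + v_{2} = 2·v_{1} ; sig = (2;(2))

Sorted signature multiset PRS(X):
[(2;()), (2;(1)), (2;(1)), (2;(1)), (2;(2))]


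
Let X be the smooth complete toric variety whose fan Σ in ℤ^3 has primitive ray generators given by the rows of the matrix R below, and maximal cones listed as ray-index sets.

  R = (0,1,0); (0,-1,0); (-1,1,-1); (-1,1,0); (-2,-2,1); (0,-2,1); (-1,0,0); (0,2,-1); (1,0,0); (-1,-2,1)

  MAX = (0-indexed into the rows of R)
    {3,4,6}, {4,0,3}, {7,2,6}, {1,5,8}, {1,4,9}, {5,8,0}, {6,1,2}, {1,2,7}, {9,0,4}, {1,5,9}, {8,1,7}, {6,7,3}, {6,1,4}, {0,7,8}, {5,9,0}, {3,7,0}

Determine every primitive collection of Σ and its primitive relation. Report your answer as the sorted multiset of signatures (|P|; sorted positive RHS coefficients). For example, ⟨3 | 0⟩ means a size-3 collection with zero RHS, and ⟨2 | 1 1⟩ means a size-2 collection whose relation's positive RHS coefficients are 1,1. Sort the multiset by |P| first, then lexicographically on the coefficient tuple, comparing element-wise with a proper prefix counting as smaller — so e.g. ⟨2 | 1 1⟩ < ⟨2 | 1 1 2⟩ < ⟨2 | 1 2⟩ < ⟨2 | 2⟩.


The 22 primitive collections of Σ (r=10, n=3):

  P = {0,1}:  v_{0} + v_{1} = 0 — sig = ⟨2 | 0⟩
  P = {5,7}:  v_{5} + v_{7} = 0 — sig = ⟨2 | 0⟩
  P = {6,8}:  v_{6} + v_{8} = 0 — sig = ⟨2 | 0⟩
  P = {0,6}:  v_{0} + v_{6} = v_{3} — sig = ⟨2 | 1⟩
  P = {1,3}:  v_{1} + v_{3} = v_{6} — sig = ⟨2 | 1⟩
  P = {3,8}:  v_{3} + v_{8} = v_{0} — sig = ⟨2 | 1⟩
  P = {4,8}:  v_{4} + v_{8} = v_{9} — sig = ⟨2 | 1⟩
  P = {5,6}:  v_{5} + v_{6} = v_{9} — sig = ⟨2 | 1⟩
  P = {6,9}:  v_{6} + v_{9} = v_{4} — sig = ⟨2 | 1⟩
  P = {7,9}:  v_{7} + v_{9} = v_{6} — sig = ⟨2 | 1⟩
  P = {8,9}:  v_{8} + v_{9} = v_{5} — sig = ⟨2 | 1⟩
  P = {0,2}:  v_{0} + v_{2} = v_{6} + v_{7} — sig = ⟨2 | 1 1⟩
  P = {2,5}:  v_{2} + v_{5} = v_{1} + v_{6} — sig = ⟨2 | 1 1⟩
  P = {2,8}:  v_{2} + v_{8} = v_{1} + v_{7} — sig = ⟨2 | 1 1⟩
  P = {3,5}:  v_{3} + v_{5} = v_{0} + v_{9} — sig = ⟨2 | 1 1⟩
  P = {3,9}:  v_{3} + v_{9} = v_{0} + v_{4} — sig = ⟨2 | 1 1⟩
  P = {2,3}:  v_{2} + v_{3} = 2·v_{6} + v_{7} — sig = ⟨2 | 1 2⟩
  P = {2,9}:  v_{2} + v_{9} = v_{1} + 2·v_{6} — sig = ⟨2 | 1 2⟩
  P = {2,4}:  v_{2} + v_{4} = v_{1} + 3·v_{6} — sig = ⟨2 | 1 3⟩
  P = {4,5}:  v_{4} + v_{5} = 2·v_{9} — sig = ⟨2 | 2⟩
  P = {4,7}:  v_{4} + v_{7} = 2·v_{6} — sig = ⟨2 | 2⟩
  P = {1,6,7}:  v_{1} + v_{6} + v_{7} = v_{2} — sig = ⟨3 | 1⟩

Signatures (|P|; sorted positive RHS coefficients), sorted:
[⟨2 | 0⟩, ⟨2 | 0⟩, ⟨2 | 0⟩, ⟨2 | 1⟩, ⟨2 | 1⟩, ⟨2 | 1⟩, ⟨2 | 1⟩, ⟨2 | 1⟩, ⟨2 | 1⟩, ⟨2 | 1⟩, ⟨2 | 1⟩, ⟨2 | 1 1⟩, ⟨2 | 1 1⟩, ⟨2 | 1 1⟩, ⟨2 | 1 1⟩, ⟨2 | 1 1⟩, ⟨2 | 1 2⟩, ⟨2 | 1 2⟩, ⟨2 | 1 3⟩, ⟨2 | 2⟩, ⟨2 | 2⟩, ⟨3 | 1⟩]


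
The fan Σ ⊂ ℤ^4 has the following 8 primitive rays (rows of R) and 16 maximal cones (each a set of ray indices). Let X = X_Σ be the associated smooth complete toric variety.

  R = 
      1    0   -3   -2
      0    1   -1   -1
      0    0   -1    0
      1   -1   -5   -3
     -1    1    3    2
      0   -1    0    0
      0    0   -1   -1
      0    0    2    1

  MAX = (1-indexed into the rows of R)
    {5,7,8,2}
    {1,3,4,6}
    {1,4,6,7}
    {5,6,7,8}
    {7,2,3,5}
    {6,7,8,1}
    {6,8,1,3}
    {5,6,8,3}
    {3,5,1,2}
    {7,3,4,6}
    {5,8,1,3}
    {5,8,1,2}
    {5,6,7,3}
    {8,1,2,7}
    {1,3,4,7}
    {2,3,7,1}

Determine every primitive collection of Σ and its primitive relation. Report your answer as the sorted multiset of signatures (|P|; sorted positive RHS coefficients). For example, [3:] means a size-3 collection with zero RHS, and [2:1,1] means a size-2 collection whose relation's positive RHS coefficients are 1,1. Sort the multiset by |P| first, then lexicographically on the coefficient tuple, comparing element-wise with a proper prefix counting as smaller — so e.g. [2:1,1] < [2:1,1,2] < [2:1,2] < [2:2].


Primitive collections (9):

  P={2,6}:  v_{2} + v_{6} = v_{7}  so sig = [2:1]
  P={4,5}:  v_{4} + v_{5} = v_{3} + v_{7}  so sig = [2:1,1]
  P={4,8}:  v_{4} + v_{8} = v_{1} + v_{6}  so sig = [2:1,1]
  P={2,4}:  v_{2} + v_{4} = v_{1} + v_{3} + 2·v_{7}  so sig = [2:1,1,2]
  P={1,5,6}:  v_{1} + v_{5} + v_{6} = 0  so sig = [3:]
  P={3,7,8}:  v_{3} + v_{7} + v_{8} = 0  so sig = [3:]
  P={1,5,7}:  v_{1} + v_{5} + v_{7} = v_{2}  so sig = [3:1]
  P={2,3,8}:  v_{2} + v_{3} + v_{8} = v_{1} + v_{5}  so sig = [3:1,1]
  P={1,3,6,7}:  v_{1} + v_{3} + v_{6} + v_{7} = v_{4}  so sig = [4:1]

so the primitive-relation signature multiset is
    [2:1]
    [2:1,1]
    [2:1,1]
    [2:1,1,2]
    [3:]
    [3:]
    [3:1]
    [3:1,1]
    [4:1]


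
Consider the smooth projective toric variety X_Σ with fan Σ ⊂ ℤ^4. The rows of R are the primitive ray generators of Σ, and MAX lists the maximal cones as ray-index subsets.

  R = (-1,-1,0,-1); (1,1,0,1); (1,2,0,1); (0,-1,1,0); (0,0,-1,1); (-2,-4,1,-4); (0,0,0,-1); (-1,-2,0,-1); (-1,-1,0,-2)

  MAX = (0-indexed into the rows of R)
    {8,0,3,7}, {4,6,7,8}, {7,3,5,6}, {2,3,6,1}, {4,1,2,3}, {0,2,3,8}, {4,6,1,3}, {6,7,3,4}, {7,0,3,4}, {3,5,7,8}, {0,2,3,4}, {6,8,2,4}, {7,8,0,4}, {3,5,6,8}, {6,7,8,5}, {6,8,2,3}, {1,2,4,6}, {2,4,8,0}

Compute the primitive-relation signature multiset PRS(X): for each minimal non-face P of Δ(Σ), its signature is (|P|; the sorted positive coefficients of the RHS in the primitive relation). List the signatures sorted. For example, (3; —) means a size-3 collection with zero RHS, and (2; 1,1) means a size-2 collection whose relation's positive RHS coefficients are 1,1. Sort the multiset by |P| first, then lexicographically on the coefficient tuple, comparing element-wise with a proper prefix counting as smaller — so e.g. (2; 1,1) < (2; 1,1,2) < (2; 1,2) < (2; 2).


The 12 primitive collections of Σ (r=9, n=4):

  • {0,1}:  v_{0} + v_{1} = 0  ⟹  sig = (2; —)
  • {2,7}:  v_{2} + v_{7} = 0  ⟹  sig = (2; —)
  • {0,6}:  v_{0} + v_{6} = v_{8}  ⟹  sig = (2; 1)
  • {1,8}:  v_{1} + v_{8} = v_{6}  ⟹  sig = (2; 1)
  • {1,7}:  v_{1} + v_{7} = v_{3} + v_{4} + v_{6}  ⟹  sig = (2; 1,1,1)
  • {2,5}:  v_{2} + v_{5} = v_{3} + v_{6} + v_{8}  ⟹  sig = (2; 1,1,1)
  • {0,5}:  v_{0} + v_{5} = v_{3} + v_{7} + 2·v_{8}  ⟹  sig = (2; 1,1,2)
  • {1,5}:  v_{1} + v_{5} = v_{3} + 2·v_{6} + v_{7}  ⟹  sig = (2; 1,1,2)
  • {4,5}:  v_{4} + v_{5} = v_{6} + 2·v_{7}  ⟹  sig = (2; 1,2)
  • {3,4,8}:  v_{3} + v_{4} + v_{8} = v_{7}  ⟹  sig = (3; 1)
  • {2,3,4,6}:  v_{2} + v_{3} + v_{4} + v_{6} = v_{1}  ⟹  sig = (4; 1)
  • {3,6,7,8}:  v_{3} + v_{6} + v_{7} + v_{8} = v_{5}  ⟹  sig = (4; 1)

Sorted signature multiset PRS(X):
{ (2; —) ×2,  (2; 1) ×2,  (2; 1,1,1) ×2,  (2; 1,1,2) ×2,  (2; 1,2),  (3; 1),  (4; 1) ×2 }


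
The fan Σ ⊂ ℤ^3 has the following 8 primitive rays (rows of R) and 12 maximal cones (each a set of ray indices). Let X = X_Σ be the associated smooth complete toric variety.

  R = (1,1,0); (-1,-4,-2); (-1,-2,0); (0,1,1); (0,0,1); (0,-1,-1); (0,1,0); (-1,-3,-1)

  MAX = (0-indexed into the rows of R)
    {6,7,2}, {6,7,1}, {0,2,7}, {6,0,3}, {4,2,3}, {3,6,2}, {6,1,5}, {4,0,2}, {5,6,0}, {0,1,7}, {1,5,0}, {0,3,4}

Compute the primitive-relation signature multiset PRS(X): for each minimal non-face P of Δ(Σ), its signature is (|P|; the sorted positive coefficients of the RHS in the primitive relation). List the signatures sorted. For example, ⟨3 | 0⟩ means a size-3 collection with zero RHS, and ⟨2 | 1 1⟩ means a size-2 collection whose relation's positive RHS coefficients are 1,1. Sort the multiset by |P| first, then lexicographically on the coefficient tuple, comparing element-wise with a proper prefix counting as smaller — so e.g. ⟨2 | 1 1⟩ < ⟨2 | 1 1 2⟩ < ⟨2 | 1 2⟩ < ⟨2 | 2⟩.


14 collections generate NE(X_Σ); each relation:

  P={3,5}:  v_{3} + v_{5} = 0  →  sig = ⟨2 | 0⟩
  P={1,3}:  v_{1} + v_{3} = v_{7}  →  sig = ⟨2 | 1⟩
  P={2,5}:  v_{2} + v_{5} = v_{7}  →  sig = ⟨2 | 1⟩
  P={3,7}:  v_{3} + v_{7} = v_{2}  →  sig = ⟨2 | 1⟩
  P={4,6}:  v_{4} + v_{6} = v_{3}  →  sig = ⟨2 | 1⟩
  P={5,7}:  v_{5} + v_{7} = v_{1}  →  sig = ⟨2 | 1⟩
  P={4,5}:  v_{4} + v_{5} = v_{0} + v_{2}  →  sig = ⟨2 | 1 1⟩
  P={1,4}:  v_{1} + v_{4} = v_{0} + v_{2} + v_{7}  →  sig = ⟨2 | 1 1 1⟩
  P={4,7}:  v_{4} + v_{7} = v_{0} + 2·v_{2}  →  sig = ⟨2 | 1 2⟩
  P={1,2}:  v_{1} + v_{2} = 2·v_{7}  →  sig = ⟨2 | 2⟩
  P={0,2,6}:  v_{0} + v_{2} + v_{6} = 0  →  sig = ⟨3 | 0⟩
  P={0,2,3}:  v_{0} + v_{2} + v_{3} = v_{4}  →  sig = ⟨3 | 1⟩
  P={0,6,7}:  v_{0} + v_{6} + v_{7} = v_{5}  →  sig = ⟨3 | 1⟩
  P={0,1,6}:  v_{0} + v_{1} + v_{6} = 2·v_{5}  →  sig = ⟨3 | 2⟩

so the primitive-relation signature multiset is
    |P|=2: 10 collections, coeffs (), (1), (1), (1), (1), (1), (1,1), (1,1,1), (1,2), (2)
    |P|=3: 4 collections, coeffs (), (1), (1), (2)


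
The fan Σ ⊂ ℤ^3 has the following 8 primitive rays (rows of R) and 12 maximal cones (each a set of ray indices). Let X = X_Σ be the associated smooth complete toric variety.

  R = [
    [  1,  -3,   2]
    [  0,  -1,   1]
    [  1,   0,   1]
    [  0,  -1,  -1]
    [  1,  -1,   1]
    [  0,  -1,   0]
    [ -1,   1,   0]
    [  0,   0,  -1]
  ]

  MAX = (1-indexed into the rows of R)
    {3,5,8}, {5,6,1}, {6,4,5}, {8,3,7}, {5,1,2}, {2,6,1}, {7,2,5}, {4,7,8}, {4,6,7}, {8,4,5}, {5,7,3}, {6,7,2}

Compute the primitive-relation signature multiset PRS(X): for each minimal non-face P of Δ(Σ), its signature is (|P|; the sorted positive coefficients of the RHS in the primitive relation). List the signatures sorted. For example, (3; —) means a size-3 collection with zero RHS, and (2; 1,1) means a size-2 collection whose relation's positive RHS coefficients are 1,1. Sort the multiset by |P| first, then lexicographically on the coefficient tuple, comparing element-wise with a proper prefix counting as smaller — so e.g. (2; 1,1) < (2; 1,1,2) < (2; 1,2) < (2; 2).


Minimal non-faces — 14 found among 8 rays, 12 max cones:

  P = {2,8}:  v_{2} + v_{8} = v_{6}  so sig = (2; 1)
  P = {3,6}:  v_{3} + v_{6} = v_{5}  so sig = (2; 1)
  P = {6,8}:  v_{6} + v_{8} = v_{4}  so sig = (2; 1)
  P = {3,4}:  v_{3} + v_{4} = v_{5} + v_{8}  so sig = (2; 1,1)
  P = {1,3}:  v_{1} + v_{3} = v_{2} + 2·v_{5}  so sig = (2; 1,2)
  P = {1,8}:  v_{1} + v_{8} = v_{5} + 2·v_{6}  so sig = (2; 1,2)
  P = {2,3}:  v_{2} + v_{3} = 2·v_{5} + v_{7}  so sig = (2; 1,2)
  P = {1,4}:  v_{1} + v_{4} = v_{5} + 3·v_{6}  so sig = (2; 1,3)
  P = {1,7}:  v_{1} + v_{7} = 2·v_{2}  so sig = (2; 2)
  P = {2,4}:  v_{2} + v_{4} = 2·v_{6}  so sig = (2; 2)
  P = {5,7,8}:  v_{5} + v_{7} + v_{8} = 0  so sig = (3; —)
  P = {2,5,6}:  v_{2} + v_{5} + v_{6} = v_{1}  so sig = (3; 1)
  P = {4,5,7}:  v_{4} + v_{5} + v_{7} = v_{6}  so sig = (3; 1)
  P = {5,6,7}:  v_{5} + v_{6} + v_{7} = v_{2}  so sig = (3; 1)

so the primitive-relation signature multiset is
    |P|=2: 10 collections, coeffs (1), (1), (1), (1,1), (1,2), (1,2), (1,2), (1,3), (2), (2)
    |P|=3: 4 collections, coeffs (), (1), (1), (1)


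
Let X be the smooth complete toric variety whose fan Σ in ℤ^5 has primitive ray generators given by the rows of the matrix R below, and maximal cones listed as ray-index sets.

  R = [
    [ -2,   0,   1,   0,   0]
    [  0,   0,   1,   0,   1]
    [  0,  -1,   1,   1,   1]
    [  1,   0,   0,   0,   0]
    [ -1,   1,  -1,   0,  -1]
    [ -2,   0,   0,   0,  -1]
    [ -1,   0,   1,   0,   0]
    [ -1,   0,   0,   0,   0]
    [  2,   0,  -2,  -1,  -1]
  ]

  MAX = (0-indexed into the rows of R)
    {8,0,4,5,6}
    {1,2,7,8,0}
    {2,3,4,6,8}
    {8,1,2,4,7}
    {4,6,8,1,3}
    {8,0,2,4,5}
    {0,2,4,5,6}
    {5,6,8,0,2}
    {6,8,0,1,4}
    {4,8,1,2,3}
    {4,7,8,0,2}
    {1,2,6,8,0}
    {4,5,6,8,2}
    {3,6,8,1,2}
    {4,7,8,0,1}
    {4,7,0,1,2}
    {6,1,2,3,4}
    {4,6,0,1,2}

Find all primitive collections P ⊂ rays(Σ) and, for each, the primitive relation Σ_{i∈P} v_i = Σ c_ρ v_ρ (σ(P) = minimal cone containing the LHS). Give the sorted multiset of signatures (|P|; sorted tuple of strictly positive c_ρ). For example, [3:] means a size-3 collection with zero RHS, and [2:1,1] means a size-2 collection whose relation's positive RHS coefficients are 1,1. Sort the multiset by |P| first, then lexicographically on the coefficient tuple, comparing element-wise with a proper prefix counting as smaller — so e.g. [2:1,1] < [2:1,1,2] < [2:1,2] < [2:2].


Primitive collections (9):

  P = {3,7}:  v_{3} + v_{7} = 0 — sig = [2:]
  P = {0,3}:  v_{0} + v_{3} = v_{6} — sig = [2:1]
  P = {1,5}:  v_{1} + v_{5} = v_{0} — sig = [2:1]
  P = {6,7}:  v_{6} + v_{7} = v_{0} — sig = [2:1]
  P = {3,5}:  v_{3} + v_{5} = v_{2} + v_{4} + 2·v_{6} + v_{8} — sig = [2:1,1,1,2]
  P = {5,7}:  v_{5} + v_{7} = 2·v_{0} + v_{2} + v_{4} + v_{8} — sig = [2:1,1,1,2]
  P = {1,2,4,6,8}:  v_{1} + v_{2} + v_{4} + v_{6} + v_{8} = 0 — sig = [5:]
  P = {0,1,2,4,8}:  v_{0} + v_{1} + v_{2} + v_{4} + v_{8} = v_{7} — sig = [5:1]
  P = {0,2,4,6,8}:  v_{0} + v_{2} + v_{4} + v_{6} + v_{8} = v_{5} — sig = [5:1]

Signatures (|P|; sorted positive RHS coefficients), sorted:
{ [2:],  [2:1] ×3,  [2:1,1,1,2] ×2,  [5:],  [5:1] ×2 }


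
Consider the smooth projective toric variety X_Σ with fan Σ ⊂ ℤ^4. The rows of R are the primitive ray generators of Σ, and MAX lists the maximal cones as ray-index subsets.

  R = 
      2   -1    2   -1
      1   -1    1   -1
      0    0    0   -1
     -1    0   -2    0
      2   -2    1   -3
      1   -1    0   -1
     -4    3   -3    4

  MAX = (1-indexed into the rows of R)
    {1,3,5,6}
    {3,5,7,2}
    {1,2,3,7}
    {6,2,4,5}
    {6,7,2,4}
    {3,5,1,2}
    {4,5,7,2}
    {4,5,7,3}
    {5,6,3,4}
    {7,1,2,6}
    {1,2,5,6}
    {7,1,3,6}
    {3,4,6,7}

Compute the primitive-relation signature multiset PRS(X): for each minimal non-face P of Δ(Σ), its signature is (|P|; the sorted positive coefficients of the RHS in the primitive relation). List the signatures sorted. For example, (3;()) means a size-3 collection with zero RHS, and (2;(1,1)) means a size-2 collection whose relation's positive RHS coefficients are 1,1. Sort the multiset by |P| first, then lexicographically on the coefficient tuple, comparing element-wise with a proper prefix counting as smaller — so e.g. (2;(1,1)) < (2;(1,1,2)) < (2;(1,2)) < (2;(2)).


5 collections generate NE(X_Σ); each relation:

  P = {1,4}:  v_{1} + v_{4} = v_{6}  so sig = (2;(1))
  P = {1,5,7}:  v_{1} + v_{5} + v_{7} = 0  so sig = (3;())
  P = {2,3,6}:  v_{2} + v_{3} + v_{6} = v_{5}  so sig = (3;(1))
  P = {5,6,7}:  v_{5} + v_{6} + v_{7} = v_{4}  so sig = (3;(1))
  P = {2,3,4}:  v_{2} + v_{3} + v_{4} = 2·v_{5} + v_{7}  so sig = (3;(1,2))

Hence PRS(X_Σ) =
{ (2;(1)),  (3;()),  (3;(1)) ×2,  (3;(1,2)) }


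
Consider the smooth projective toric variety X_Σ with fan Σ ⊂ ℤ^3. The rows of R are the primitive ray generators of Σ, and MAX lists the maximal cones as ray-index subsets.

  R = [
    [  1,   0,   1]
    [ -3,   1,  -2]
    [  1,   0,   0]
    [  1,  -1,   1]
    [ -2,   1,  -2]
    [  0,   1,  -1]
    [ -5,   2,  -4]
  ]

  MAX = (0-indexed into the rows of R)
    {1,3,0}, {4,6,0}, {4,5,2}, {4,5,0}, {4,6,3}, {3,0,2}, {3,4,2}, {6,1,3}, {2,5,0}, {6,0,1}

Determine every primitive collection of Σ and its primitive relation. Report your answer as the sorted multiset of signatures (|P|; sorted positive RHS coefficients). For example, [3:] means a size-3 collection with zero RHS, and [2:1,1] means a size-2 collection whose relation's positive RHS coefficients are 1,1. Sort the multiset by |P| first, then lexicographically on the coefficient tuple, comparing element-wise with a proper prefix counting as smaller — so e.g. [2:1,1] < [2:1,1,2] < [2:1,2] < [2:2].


Minimal non-faces — 9 found among 7 rays, 10 max cones:

  • {1,2}:  v_{1} + v_{2} = v_{4}  so sig = [2:1]
  • {1,4}:  v_{1} + v_{4} = v_{6}  so sig = [2:1]
  • {3,5}:  v_{3} + v_{5} = v_{2}  so sig = [2:1]
  • {1,5}:  v_{1} + v_{5} = v_{0} + 2·v_{4}  so sig = [2:1,2]
  • {5,6}:  v_{5} + v_{6} = v_{0} + 3·v_{4}  so sig = [2:1,3]
  • {2,6}:  v_{2} + v_{6} = 2·v_{4}  so sig = [2:2]
  • {0,3,4}:  v_{0} + v_{3} + v_{4} = 0  so sig = [3:]
  • {0,2,4}:  v_{0} + v_{2} + v_{4} = v_{5}  so sig = [3:1]
  • {0,3,6}:  v_{0} + v_{3} + v_{6} = v_{1}  so sig = [3:1]

so the primitive-relation signature multiset is
{ [2:1] ×3,  [2:1,2],  [2:1,3],  [2:2],  [3:],  [3:1] ×2 }


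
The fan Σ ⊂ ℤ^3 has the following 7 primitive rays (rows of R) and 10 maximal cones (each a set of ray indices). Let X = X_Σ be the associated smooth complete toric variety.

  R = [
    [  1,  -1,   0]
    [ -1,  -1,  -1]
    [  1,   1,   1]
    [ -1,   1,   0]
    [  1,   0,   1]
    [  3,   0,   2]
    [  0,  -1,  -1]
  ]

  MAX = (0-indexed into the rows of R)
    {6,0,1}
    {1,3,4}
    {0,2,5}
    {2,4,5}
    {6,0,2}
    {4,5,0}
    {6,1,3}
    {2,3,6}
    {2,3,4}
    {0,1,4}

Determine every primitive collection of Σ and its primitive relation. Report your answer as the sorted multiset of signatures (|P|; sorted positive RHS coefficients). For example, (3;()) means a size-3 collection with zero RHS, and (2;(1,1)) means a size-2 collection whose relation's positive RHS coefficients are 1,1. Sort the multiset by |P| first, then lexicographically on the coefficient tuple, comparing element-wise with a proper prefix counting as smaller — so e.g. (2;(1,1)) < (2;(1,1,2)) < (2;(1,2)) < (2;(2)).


7 collections generate NE(X_Σ); each relation:

  P={0,3}:  v_{0} + v_{3} = 0 — sig = (2;())
  P={1,2}:  v_{1} + v_{2} = 0 — sig = (2;())
  P={4,6}:  v_{4} + v_{6} = v_{0} — sig = (2;(1))
  P={1,5}:  v_{1} + v_{5} = v_{0} + v_{4} — sig = (2;(1,1))
  P={3,5}:  v_{3} + v_{5} = v_{2} + v_{4} — sig = (2;(1,1))
  P={5,6}:  v_{5} + v_{6} = 2·v_{0} + v_{2} — sig = (2;(1,2))
  P={0,2,4}:  v_{0} + v_{2} + v_{4} = v_{5} — sig = (3;(1))

Signatures (|P|; sorted positive RHS coefficients), sorted:
[(2;()), (2;()), (2;(1)), (2;(1,1)), (2;(1,1)), (2;(1,2)), (3;(1))]


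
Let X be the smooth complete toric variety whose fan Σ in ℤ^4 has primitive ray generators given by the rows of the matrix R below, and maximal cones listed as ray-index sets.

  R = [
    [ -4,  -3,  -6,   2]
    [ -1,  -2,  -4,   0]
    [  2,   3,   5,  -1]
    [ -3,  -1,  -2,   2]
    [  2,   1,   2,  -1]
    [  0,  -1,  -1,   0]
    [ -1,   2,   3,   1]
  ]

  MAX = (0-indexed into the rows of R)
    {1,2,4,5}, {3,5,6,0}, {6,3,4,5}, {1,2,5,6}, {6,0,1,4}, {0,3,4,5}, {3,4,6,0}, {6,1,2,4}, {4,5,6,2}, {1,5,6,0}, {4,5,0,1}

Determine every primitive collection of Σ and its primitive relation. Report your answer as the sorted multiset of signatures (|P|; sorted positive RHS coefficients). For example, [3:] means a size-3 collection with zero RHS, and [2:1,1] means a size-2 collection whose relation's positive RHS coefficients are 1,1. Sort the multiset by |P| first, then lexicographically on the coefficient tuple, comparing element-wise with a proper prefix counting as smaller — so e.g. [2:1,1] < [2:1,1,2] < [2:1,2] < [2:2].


Primitive collections (5):

  {1,3}:  v_{1} + v_{3} = v_{0}  so sig = [2:1]
  {2,3}:  v_{2} + v_{3} = v_{6}  so sig = [2:1]
  {0,2}:  v_{0} + v_{2} = v_{1} + v_{6}  so sig = [2:1,1]
  {1,4,5,6}:  v_{1} + v_{4} + v_{5} + v_{6} = 0  so sig = [4:]
  {0,4,5,6}:  v_{0} + v_{4} + v_{5} + v_{6} = v_{3}  so sig = [4:1]

Hence PRS(X_Σ) =
    [2:1]
    [2:1]
    [2:1,1]
    [4:]
    [4:1]


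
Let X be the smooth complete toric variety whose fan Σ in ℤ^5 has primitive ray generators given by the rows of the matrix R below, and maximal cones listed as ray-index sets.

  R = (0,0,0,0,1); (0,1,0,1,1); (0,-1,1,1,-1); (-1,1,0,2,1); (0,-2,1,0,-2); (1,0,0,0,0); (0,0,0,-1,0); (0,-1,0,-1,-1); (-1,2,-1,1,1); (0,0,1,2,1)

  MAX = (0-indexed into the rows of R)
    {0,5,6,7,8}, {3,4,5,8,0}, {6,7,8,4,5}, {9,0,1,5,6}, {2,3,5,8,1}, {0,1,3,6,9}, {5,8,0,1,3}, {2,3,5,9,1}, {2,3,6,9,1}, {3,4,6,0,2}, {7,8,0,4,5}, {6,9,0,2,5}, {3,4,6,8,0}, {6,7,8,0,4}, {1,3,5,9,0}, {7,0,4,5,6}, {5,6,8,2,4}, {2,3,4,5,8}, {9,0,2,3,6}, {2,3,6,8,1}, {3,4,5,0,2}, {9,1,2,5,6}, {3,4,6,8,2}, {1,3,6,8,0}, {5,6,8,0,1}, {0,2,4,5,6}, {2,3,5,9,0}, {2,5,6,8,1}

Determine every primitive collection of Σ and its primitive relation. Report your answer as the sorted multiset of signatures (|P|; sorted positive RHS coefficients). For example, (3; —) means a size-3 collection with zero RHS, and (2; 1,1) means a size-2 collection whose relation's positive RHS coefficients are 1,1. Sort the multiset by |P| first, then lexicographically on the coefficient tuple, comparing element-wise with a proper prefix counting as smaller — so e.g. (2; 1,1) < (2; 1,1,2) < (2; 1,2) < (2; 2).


Σ has 11 primitive collections:

  • {1,7}:  v_{1} + v_{7} = 0  so sig = (2; —)
  • {1,4}:  v_{1} + v_{4} = v_{2}  so sig = (2; 1)
  • {2,7}:  v_{2} + v_{7} = v_{4}  so sig = (2; 1)
  • {7,9}:  v_{7} + v_{9} = v_{0} + v_{2}  so sig = (2; 1,1)
  • {8,9}:  v_{8} + v_{9} = v_{1} + v_{3}  so sig = (2; 1,1)
  • {3,7}:  v_{3} + v_{7} = v_{0} + v_{4} + v_{8}  so sig = (2; 1,1,1)
  • {4,9}:  v_{4} + v_{9} = v_{0} + 2·v_{2}  so sig = (2; 1,2)
  • {0,1,2}:  v_{0} + v_{1} + v_{2} = v_{9}  so sig = (3; 1)
  • {0,2,8}:  v_{0} + v_{2} + v_{8} = v_{3}  so sig = (3; 1)
  • {3,5,6}:  v_{3} + v_{5} + v_{6} = v_{1}  so sig = (3; 1)
  • {0,4,5,6,8}:  v_{0} + v_{4} + v_{5} + v_{6} + v_{8} = 0  so sig = (5; —)

Signatures (|P|; sorted positive RHS coefficients), sorted:
[(2; —), (2; 1), (2; 1), (2; 1,1), (2; 1,1), (2; 1,1,1), (2; 1,2), (3; 1), (3; 1), (3; 1), (5; —)]


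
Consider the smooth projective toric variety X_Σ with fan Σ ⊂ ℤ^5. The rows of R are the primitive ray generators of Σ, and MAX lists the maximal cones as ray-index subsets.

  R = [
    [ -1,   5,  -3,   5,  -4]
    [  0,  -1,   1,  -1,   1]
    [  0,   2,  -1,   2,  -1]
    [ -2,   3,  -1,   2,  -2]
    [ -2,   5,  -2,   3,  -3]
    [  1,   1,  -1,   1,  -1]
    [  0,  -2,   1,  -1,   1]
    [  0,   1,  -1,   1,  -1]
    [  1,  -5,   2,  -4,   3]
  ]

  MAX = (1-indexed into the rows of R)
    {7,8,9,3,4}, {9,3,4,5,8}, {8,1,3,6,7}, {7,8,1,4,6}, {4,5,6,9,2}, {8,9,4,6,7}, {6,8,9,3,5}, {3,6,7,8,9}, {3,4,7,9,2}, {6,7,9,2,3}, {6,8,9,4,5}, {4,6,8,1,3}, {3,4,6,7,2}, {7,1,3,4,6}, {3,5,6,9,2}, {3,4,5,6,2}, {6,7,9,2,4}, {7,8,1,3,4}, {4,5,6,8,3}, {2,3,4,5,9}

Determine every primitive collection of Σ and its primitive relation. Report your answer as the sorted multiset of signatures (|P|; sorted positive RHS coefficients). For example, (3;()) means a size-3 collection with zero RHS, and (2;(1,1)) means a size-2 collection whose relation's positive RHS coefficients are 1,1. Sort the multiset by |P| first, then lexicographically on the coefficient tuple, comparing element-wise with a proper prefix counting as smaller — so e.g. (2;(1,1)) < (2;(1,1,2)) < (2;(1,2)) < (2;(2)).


Δ(Σ) — 9 vertices, 7 min non-faces:

  P = {2,8}:  v_{2} + v_{8} = 0  ⇒ sig = (2;())
  P = {5,7}:  v_{5} + v_{7} = v_{4}  ⇒ sig = (2;(1))
  P = {1,2}:  v_{1} + v_{2} = v_{3} + v_{4} + v_{6} + v_{7}  ⇒ sig = (2;(1,1,1,1))
  P = {1,5}:  v_{1} + v_{5} = v_{3} + 2·v_{4} + v_{6} + v_{8}  ⇒ sig = (2;(1,1,1,2))
  P = {1,9}:  v_{1} + v_{9} = v_{7} + 2·v_{8}  ⇒ sig = (2;(1,2))
  P = {3,4,6,9}:  v_{3} + v_{4} + v_{6} + v_{9} = v_{8}  ⇒ sig = (4;(1))
  P = {3,4,6,7,8}:  v_{3} + v_{4} + v_{6} + v_{7} + v_{8} = v_{1}  ⇒ sig = (5;(1))

Hence PRS(X_Σ) =
{ (2;()),  (2;(1)),  (2;(1,1,1,1)),  (2;(1,1,1,2)),  (2;(1,2)),  (4;(1)),  (5;(1)) }


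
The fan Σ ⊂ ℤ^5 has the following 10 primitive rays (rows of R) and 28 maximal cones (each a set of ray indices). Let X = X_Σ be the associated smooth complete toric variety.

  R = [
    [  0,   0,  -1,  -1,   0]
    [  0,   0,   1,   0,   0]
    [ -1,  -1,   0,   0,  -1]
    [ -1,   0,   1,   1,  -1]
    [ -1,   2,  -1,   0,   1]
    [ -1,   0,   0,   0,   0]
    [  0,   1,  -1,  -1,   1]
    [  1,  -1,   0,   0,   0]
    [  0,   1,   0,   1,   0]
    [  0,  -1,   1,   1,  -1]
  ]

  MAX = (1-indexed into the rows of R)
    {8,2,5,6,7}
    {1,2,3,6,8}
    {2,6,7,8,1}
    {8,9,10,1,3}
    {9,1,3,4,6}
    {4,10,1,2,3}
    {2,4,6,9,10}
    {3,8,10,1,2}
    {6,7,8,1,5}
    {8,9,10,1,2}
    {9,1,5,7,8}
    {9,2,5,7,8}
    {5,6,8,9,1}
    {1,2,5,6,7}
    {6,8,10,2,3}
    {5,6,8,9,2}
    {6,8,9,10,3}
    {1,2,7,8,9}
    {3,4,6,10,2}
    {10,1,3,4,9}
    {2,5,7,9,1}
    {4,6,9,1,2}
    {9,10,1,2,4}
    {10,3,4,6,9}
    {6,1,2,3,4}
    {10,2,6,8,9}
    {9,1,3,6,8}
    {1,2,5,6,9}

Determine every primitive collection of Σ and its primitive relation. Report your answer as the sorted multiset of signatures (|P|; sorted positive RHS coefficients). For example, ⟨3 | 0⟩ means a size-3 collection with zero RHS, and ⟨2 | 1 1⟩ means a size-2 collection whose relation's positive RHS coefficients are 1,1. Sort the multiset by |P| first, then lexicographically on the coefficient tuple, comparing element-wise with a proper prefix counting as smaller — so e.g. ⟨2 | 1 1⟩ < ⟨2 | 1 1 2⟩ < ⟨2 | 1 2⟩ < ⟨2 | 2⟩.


12 collections generate NE(X_Σ); each relation:

  {7,10}:  v_{7} + v_{10} = 0 — sig = ⟨2 | 0⟩
  {4,8}:  v_{4} + v_{8} = v_{10} — sig = ⟨2 | 1⟩
  {3,7}:  v_{3} + v_{7} = v_{1} + v_{6} — sig = ⟨2 | 1 1⟩
  {5,10}:  v_{5} + v_{10} = v_{6} + v_{9} — sig = ⟨2 | 1 1⟩
  {4,7}:  v_{4} + v_{7} = v_{1} + v_{2} + v_{6} + v_{9} — sig = ⟨2 | 1 1 1 1⟩
  {3,5}:  v_{3} + v_{5} = v_{1} + 2·v_{6} + v_{9} — sig = ⟨2 | 1 1 2⟩
  {4,5}:  v_{4} + v_{5} = v_{1} + v_{2} + 2·v_{6} + 2·v_{9} — sig = ⟨2 | 1 1 2 2⟩
  {1,6,10}:  v_{1} + v_{6} + v_{10} = v_{3} — sig = ⟨3 | 1⟩
  {2,3,9}:  v_{2} + v_{3} + v_{9} = v_{4} — sig = ⟨3 | 1⟩
  {6,7,9}:  v_{6} + v_{7} + v_{9} = v_{5} — sig = ⟨3 | 1⟩
  {1,2,5,8}:  v_{1} + v_{2} + v_{5} + v_{8} = v_{7} — sig = ⟨4 | 1⟩
  {1,2,6,8,9}:  v_{1} + v_{2} + v_{6} + v_{8} + v_{9} = 0 — sig = ⟨5 | 0⟩

Sorted signature multiset PRS(X):
[⟨2 | 0⟩, ⟨2 | 1⟩, ⟨2 | 1 1⟩, ⟨2 | 1 1⟩, ⟨2 | 1 1 1 1⟩, ⟨2 | 1 1 2⟩, ⟨2 | 1 1 2 2⟩, ⟨3 | 1⟩, ⟨3 | 1⟩, ⟨3 | 1⟩, ⟨4 | 1⟩, ⟨5 | 0⟩]


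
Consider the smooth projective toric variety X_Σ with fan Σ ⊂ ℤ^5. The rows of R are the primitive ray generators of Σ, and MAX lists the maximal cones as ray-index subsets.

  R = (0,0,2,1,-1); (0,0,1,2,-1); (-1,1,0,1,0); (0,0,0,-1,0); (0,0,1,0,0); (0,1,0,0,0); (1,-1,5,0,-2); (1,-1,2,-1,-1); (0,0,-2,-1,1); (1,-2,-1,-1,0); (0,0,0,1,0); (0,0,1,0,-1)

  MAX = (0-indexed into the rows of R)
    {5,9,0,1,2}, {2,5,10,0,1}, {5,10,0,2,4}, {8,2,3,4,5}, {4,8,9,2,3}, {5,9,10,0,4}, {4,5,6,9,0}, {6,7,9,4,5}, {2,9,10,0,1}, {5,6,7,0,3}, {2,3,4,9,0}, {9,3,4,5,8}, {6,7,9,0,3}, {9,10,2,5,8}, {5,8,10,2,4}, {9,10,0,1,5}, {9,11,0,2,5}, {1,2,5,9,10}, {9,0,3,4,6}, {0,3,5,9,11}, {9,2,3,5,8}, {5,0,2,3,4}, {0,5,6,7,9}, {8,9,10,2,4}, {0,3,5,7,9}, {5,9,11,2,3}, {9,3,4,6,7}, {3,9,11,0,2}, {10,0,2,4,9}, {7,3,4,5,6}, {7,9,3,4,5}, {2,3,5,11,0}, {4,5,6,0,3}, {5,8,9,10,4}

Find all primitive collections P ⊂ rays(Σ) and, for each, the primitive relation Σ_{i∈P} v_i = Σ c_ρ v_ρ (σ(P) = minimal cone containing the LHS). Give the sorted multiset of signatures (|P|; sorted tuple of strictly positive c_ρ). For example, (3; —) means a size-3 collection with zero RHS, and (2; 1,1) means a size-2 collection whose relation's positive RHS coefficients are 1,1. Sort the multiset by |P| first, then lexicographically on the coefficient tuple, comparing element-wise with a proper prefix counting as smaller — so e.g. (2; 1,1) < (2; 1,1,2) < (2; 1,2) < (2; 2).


Σ has 25 primitive collections:

  • {0,8}:  v_{0} + v_{8} = 0  →  sig = (2; —)
  • {3,10}:  v_{3} + v_{10} = 0  →  sig = (2; —)
  • {1,4}:  v_{1} + v_{4} = v_{0} + v_{10}  →  sig = (2; 1,1)
  • {2,7}:  v_{2} + v_{7} = v_{0} + v_{3}  →  sig = (2; 1,1)
  • {4,11}:  v_{4} + v_{11} = v_{0} + v_{3}  →  sig = (2; 1,1)
  • {6,8}:  v_{6} + v_{8} = v_{4} + v_{7}  →  sig = (2; 1,1)
  • {1,3}:  v_{1} + v_{3} = v_{0} + v_{2} + v_{5} + v_{9}  →  sig = (2; 1,1,1,1)
  • {1,8}:  v_{1} + v_{8} = v_{2} + v_{5} + v_{9} + v_{10}  →  sig = (2; 1,1,1,1)
  • {7,8}:  v_{7} + v_{8} = v_{3} + v_{4} + v_{5} + v_{9}  →  sig = (2; 1,1,1,1)
  • {7,10}:  v_{7} + v_{10} = v_{0} + v_{4} + v_{5} + v_{9}  →  sig = (2; 1,1,1,1)
  • {8,11}:  v_{8} + v_{11} = v_{2} + v_{3} + v_{5} + v_{9}  →  sig = (2; 1,1,1,1)
  • {10,11}:  v_{10} + v_{11} = v_{0} + v_{2} + v_{5} + v_{9}  →  sig = (2; 1,1,1,1)
  • {1,6}:  v_{1} + v_{6} = 3·v_{0} + v_{4} + v_{5} + v_{9}  →  sig = (2; 1,1,1,3)
  • {1,7}:  v_{1} + v_{7} = 2·v_{0} + v_{5} + v_{9}  →  sig = (2; 1,1,2)
  • {2,6}:  v_{2} + v_{6} = 2·v_{0} + v_{3} + v_{4}  →  sig = (2; 1,1,2)
  • {6,11}:  v_{6} + v_{11} = 2·v_{0} + v_{3} + v_{7}  →  sig = (2; 1,1,2)
  • {6,10}:  v_{6} + v_{10} = 2·v_{0} + 2·v_{4} + v_{5} + v_{9}  →  sig = (2; 1,1,2,2)
  • {7,11}:  v_{7} + v_{11} = 2·v_{0} + 2·v_{3} + v_{5} + v_{9}  →  sig = (2; 1,1,2,2)
  • {1,11}:  v_{1} + v_{11} = 2·v_{0} + 2·v_{2} + 2·v_{5} + 2·v_{9}  →  sig = (2; 2,2,2,2)
  • {0,4,7}:  v_{0} + v_{4} + v_{7} = v_{6}  →  sig = (3; 1)
  • {2,4,5,9}:  v_{2} + v_{4} + v_{5} + v_{9} = 0  →  sig = (4; —)
  • {3,5,6,9}:  v_{3} + v_{5} + v_{6} + v_{9} = 2·v_{7}  →  sig = (4; 2)
  • {0,2,3,5,9}:  v_{0} + v_{2} + v_{3} + v_{5} + v_{9} = v_{11}  →  sig = (5; 1)
  • {0,2,5,9,10}:  v_{0} + v_{2} + v_{5} + v_{9} + v_{10} = v_{1}  →  sig = (5; 1)
  • {0,3,4,5,9}:  v_{0} + v_{3} + v_{4} + v_{5} + v_{9} = v_{7}  →  sig = (5; 1)

Signatures (|P|; sorted positive RHS coefficients), sorted:
{ (2; —) ×2,  (2; 1,1) ×4,  (2; 1,1,1,1) ×6,  (2; 1,1,1,3),  (2; 1,1,2) ×3,  (2; 1,1,2,2) ×2,  (2; 2,2,2,2),  (3; 1),  (4; —),  (4; 2),  (5; 1) ×3 }


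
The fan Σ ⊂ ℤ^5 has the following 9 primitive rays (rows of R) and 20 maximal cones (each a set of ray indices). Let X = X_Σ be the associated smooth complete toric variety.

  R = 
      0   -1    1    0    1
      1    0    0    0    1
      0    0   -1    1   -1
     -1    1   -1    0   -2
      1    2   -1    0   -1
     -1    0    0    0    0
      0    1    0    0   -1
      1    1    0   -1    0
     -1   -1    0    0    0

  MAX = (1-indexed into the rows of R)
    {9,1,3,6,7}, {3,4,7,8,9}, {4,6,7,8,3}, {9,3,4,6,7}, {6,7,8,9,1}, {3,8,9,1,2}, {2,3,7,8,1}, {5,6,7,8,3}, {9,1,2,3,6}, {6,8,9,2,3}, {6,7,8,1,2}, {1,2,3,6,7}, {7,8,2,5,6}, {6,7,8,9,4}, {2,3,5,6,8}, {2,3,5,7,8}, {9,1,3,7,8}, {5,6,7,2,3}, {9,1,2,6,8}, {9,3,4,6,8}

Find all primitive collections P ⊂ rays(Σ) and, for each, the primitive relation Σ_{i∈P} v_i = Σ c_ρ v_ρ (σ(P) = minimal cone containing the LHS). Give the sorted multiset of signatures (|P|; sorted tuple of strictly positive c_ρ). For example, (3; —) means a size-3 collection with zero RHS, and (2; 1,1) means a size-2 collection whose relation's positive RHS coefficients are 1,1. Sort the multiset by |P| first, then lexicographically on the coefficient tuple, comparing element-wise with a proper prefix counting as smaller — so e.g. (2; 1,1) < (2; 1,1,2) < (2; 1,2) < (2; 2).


|primitive collections| = 9. Relations:

  {1,4}:  v_{1} + v_{4} = v_{7} + v_{9}  →  sig = (2; 1,1)
  {1,5}:  v_{1} + v_{5} = v_{2} + v_{7}  →  sig = (2; 1,1)
  {2,4}:  v_{2} + v_{4} = v_{3} + v_{6} + v_{8}  →  sig = (2; 1,1,1)
  {5,9}:  v_{5} + v_{9} = v_{3} + v_{6} + v_{8}  →  sig = (2; 1,1,1)
  {4,5}:  v_{4} + v_{5} = 2·v_{3} + 2·v_{6} + v_{7} + 2·v_{8}  →  sig = (2; 1,2,2,2)
  {2,7,9}:  v_{2} + v_{7} + v_{9} = 0  →  sig = (3; —)
  {1,3,6,8}:  v_{1} + v_{3} + v_{6} + v_{8} = 0  →  sig = (4; —)
  {2,3,6,7,8}:  v_{2} + v_{3} + v_{6} + v_{7} + v_{8} = v_{5}  →  sig = (5; 1)
  {3,6,7,8,9}:  v_{3} + v_{6} + v_{7} + v_{8} + v_{9} = v_{4}  →  sig = (5; 1)

so the primitive-relation signature multiset is
    (2; 1,1)
    (2; 1,1)
    (2; 1,1,1)
    (2; 1,1,1)
    (2; 1,2,2,2)
    (3; —)
    (4; —)
    (5; 1)
    (5; 1)


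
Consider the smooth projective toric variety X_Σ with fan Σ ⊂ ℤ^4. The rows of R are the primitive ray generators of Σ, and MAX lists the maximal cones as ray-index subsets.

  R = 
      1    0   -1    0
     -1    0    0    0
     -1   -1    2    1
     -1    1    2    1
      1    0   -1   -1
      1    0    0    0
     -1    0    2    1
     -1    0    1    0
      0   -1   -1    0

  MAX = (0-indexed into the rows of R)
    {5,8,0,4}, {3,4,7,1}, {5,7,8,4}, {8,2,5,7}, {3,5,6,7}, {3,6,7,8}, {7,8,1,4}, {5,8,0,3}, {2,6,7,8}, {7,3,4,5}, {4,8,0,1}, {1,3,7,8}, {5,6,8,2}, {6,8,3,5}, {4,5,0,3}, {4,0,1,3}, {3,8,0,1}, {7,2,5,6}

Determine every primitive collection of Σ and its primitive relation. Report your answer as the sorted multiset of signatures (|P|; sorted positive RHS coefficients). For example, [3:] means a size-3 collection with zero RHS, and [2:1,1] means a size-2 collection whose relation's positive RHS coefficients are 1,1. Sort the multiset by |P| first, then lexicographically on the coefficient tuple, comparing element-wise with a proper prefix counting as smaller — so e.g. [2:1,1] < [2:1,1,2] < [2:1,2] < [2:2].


Primitive collections (12):

  P={0,7}:  v_{0} + v_{7} = 0  →  sig = [2:]
  P={1,5}:  v_{1} + v_{5} = 0  →  sig = [2:]
  P={4,6}:  v_{4} + v_{6} = v_{5} + v_{7}  →  sig = [2:1,1]
  P={0,2}:  v_{0} + v_{2} = v_{5} + v_{6} + v_{8}  →  sig = [2:1,1,1]
  P={0,6}:  v_{0} + v_{6} = v_{3} + v_{5} + v_{8}  →  sig = [2:1,1,1]
  P={1,2}:  v_{1} + v_{2} = v_{6} + v_{7} + v_{8}  →  sig = [2:1,1,1]
  P={1,6}:  v_{1} + v_{6} = v_{3} + v_{7} + v_{8}  →  sig = [2:1,1,1]
  P={2,4}:  v_{2} + v_{4} = 2·v_{5} + 2·v_{7} + v_{8}  →  sig = [2:1,2,2]
  P={2,3}:  v_{2} + v_{3} = 2·v_{6}  →  sig = [2:2]
  P={3,4,8}:  v_{3} + v_{4} + v_{8} = 0  →  sig = [3:]
  P={3,5,7,8}:  v_{3} + v_{5} + v_{7} + v_{8} = v_{6}  →  sig = [4:1]
  P={5,6,7,8}:  v_{5} + v_{6} + v_{7} + v_{8} = v_{2}  →  sig = [4:1]

Sorted signature multiset PRS(X):
    |P|=2: 9 collections, coeffs (), (), (1,1), (1,1,1), (1,1,1), (1,1,1), (1,1,1), (1,2,2), (2)
    |P|=3: 1 collection, coeffs ()
    |P|=4: 2 collections, coeffs (1), (1)


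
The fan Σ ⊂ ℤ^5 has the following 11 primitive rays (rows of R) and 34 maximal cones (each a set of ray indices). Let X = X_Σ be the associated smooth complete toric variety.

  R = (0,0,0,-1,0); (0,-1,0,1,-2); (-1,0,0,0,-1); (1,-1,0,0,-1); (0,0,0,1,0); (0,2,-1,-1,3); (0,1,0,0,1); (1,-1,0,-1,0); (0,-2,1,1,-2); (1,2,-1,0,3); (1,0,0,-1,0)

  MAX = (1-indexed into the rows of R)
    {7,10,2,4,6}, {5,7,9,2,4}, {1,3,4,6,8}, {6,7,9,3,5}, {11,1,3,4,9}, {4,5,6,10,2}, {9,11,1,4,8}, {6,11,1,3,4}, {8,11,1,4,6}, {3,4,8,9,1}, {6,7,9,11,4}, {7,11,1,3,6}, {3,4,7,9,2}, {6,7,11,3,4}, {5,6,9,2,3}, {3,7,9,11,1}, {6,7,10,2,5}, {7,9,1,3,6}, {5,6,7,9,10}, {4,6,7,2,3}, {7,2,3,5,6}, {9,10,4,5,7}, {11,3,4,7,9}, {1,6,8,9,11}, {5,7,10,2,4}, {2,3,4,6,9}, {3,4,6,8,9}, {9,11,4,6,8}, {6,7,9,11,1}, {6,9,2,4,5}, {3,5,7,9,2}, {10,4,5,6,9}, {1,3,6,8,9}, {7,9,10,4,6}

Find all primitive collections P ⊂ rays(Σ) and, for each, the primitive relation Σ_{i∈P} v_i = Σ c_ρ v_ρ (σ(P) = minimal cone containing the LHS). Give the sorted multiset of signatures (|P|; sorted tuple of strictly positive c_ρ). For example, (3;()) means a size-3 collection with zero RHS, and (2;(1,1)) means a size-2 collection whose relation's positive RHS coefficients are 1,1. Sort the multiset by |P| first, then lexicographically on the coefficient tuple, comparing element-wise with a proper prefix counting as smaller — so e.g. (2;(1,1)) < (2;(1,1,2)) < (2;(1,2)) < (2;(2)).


The 20 primitive collections of Σ (r=11, n=5):

  • {1,5}:  v_{1} + v_{5} = 0  ⇒ sig = (2;())
  • {1,2}:  v_{1} + v_{2} = v_{3} + v_{4}  ⇒ sig = (2;(1,1))
  • {5,11}:  v_{5} + v_{11} = v_{4} + v_{7}  ⇒ sig = (2;(1,1))
  • {1,10}:  v_{1} + v_{10} = v_{4} + v_{6} + v_{7}  ⇒ sig = (2;(1,1,1))
  • {3,10}:  v_{3} + v_{10} = v_{2} + v_{6} + v_{7}  ⇒ sig = (2;(1,1,1))
  • {5,8}:  v_{5} + v_{8} = v_{4} + v_{6} + v_{9}  ⇒ sig = (2;(1,1,1))
  • {7,8}:  v_{7} + v_{8} = v_{6} + v_{9} + v_{11}  ⇒ sig = (2;(1,1,1))
  • {2,8}:  v_{2} + v_{8} = v_{3} + 2·v_{4} + v_{6} + v_{9}  ⇒ sig = (2;(1,1,1,2))
  • {2,11}:  v_{2} + v_{11} = v_{3} + 2·v_{4} + v_{7}  ⇒ sig = (2;(1,1,2))
  • {8,10}:  v_{8} + v_{10} = 2·v_{4} + 2·v_{6} + v_{7} + v_{9}  ⇒ sig = (2;(1,1,2,2))
  • {10,11}:  v_{10} + v_{11} = 2·v_{4} + v_{6} + 2·v_{7}  ⇒ sig = (2;(1,2,2))
  • {1,4,7}:  v_{1} + v_{4} + v_{7} = v_{11}  ⇒ sig = (3;(1))
  • {3,4,5}:  v_{3} + v_{4} + v_{5} = v_{2}  ⇒ sig = (3;(1))
  • {2,9,10}:  v_{2} + v_{9} + v_{10} = v_{4} + 2·v_{5}  ⇒ sig = (3;(1,2))
  • {3,8,11}:  v_{3} + v_{8} + v_{11} = 2·v_{1} + v_{4}  ⇒ sig = (3;(1,2))
  • {1,4,6,9}:  v_{1} + v_{4} + v_{6} + v_{9} = v_{8}  ⇒ sig = (4;(1))
  • {2,6,7,9}:  v_{2} + v_{6} + v_{7} + v_{9} = v_{5}  ⇒ sig = (4;(1))
  • {3,6,9,11}:  v_{3} + v_{6} + v_{9} + v_{11} = v_{1}  ⇒ sig = (4;(1))
  • {4,5,6,7}:  v_{4} + v_{5} + v_{6} + v_{7} = v_{10}  ⇒ sig = (4;(1))
  • {3,4,6,7,9}:  v_{3} + v_{4} + v_{6} + v_{7} + v_{9} = 0  ⇒ sig = (5;())

Sorted signature multiset PRS(X):
{ (2;()),  (2;(1,1)) ×2,  (2;(1,1,1)) ×4,  (2;(1,1,1,2)),  (2;(1,1,2)),  (2;(1,1,2,2)),  (2;(1,2,2)),  (3;(1)) ×2,  (3;(1,2)) ×2,  (4;(1)) ×4,  (5;()) }


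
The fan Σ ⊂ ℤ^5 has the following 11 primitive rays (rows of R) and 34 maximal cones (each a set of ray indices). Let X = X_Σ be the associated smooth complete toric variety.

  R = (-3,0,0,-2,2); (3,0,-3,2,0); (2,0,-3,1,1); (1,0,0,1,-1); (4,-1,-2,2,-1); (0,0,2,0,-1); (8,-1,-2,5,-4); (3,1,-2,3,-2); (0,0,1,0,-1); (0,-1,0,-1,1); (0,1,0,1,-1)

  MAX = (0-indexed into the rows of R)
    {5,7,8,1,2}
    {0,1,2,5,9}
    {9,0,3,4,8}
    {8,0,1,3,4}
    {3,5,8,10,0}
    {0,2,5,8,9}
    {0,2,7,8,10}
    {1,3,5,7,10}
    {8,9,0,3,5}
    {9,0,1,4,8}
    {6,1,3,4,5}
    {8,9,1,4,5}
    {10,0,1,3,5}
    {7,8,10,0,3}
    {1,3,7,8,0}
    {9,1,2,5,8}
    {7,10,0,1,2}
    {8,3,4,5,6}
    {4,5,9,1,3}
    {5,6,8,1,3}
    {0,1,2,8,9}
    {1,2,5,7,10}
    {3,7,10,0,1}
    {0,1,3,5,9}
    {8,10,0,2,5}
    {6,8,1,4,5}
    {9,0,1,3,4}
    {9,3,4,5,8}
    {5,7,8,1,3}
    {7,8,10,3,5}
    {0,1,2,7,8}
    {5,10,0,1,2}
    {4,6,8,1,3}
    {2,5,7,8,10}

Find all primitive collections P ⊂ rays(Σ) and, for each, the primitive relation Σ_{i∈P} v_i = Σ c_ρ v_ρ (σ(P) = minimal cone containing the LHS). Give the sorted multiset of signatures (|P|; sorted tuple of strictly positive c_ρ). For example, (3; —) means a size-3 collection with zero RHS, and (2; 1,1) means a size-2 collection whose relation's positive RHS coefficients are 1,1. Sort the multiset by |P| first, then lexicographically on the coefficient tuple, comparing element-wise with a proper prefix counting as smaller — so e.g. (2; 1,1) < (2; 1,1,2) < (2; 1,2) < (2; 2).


Σ has 17 primitive collections:

  • {9,10}:  v_{9} + v_{10} = 0  so sig = (2; —)
  • {2,3}:  v_{2} + v_{3} = v_{1}  so sig = (2; 1)
  • {0,6}:  v_{0} + v_{6} = v_{3} + v_{4}  so sig = (2; 1,1)
  • {7,9}:  v_{7} + v_{9} = v_{1} + v_{8}  so sig = (2; 1,1)
  • {4,10}:  v_{4} + v_{10} = v_{1} + v_{3} + v_{8}  so sig = (2; 1,1,1)
  • {2,6}:  v_{2} + v_{6} = 2·v_{1} + v_{4} + v_{5} + v_{8}  so sig = (2; 1,1,1,2)
  • {2,4}:  v_{2} + v_{4} = 2·v_{1} + v_{8} + v_{9}  so sig = (2; 1,1,2)
  • {6,9}:  v_{6} + v_{9} = 2·v_{4} + v_{5}  so sig = (2; 1,2)
  • {4,7}:  v_{4} + v_{7} = 2·v_{1} + v_{3} + 2·v_{8}  so sig = (2; 1,2,2)
  • {6,10}:  v_{6} + v_{10} = 2·v_{1} + 2·v_{3} + v_{5} + 2·v_{8}  so sig = (2; 1,2,2,2)
  • {6,7}:  v_{6} + v_{7} = 3·v_{1} + 2·v_{3} + v_{5} + 3·v_{8}  so sig = (2; 1,2,3,3)
  • {0,5,7}:  v_{0} + v_{5} + v_{7} = v_{10}  so sig = (3; 1)
  • {1,8,10}:  v_{1} + v_{8} + v_{10} = v_{7}  so sig = (3; 1)
  • {0,4,5}:  v_{0} + v_{4} + v_{5} = v_{3} + v_{9}  so sig = (3; 1,1)
  • {0,1,5,8}:  v_{0} + v_{1} + v_{5} + v_{8} = 0  so sig = (4; —)
  • {1,3,8,9}:  v_{1} + v_{3} + v_{8} + v_{9} = v_{4}  so sig = (4; 1)
  • {1,3,4,5,8}:  v_{1} + v_{3} + v_{4} + v_{5} + v_{8} = v_{6}  so sig = (5; 1)

so the primitive-relation signature multiset is
{ (2; —),  (2; 1),  (2; 1,1) ×2,  (2; 1,1,1),  (2; 1,1,1,2),  (2; 1,1,2),  (2; 1,2),  (2; 1,2,2),  (2; 1,2,2,2),  (2; 1,2,3,3),  (3; 1) ×2,  (3; 1,1),  (4; —),  (4; 1),  (5; 1) }
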